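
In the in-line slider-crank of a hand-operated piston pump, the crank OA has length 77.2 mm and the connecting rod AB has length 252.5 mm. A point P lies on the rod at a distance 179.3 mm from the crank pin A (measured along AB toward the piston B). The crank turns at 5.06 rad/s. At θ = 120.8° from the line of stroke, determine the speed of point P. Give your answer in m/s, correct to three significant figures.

ω = 5.06 rad/s.  Crank-pin speed |V_A| = rω = 0.39063 m/s, perpendicular to OA.
Rod angle: sinφ = −(r/L) sinθ ⇒ φ = -15.226°; ω_rod = −rω cosθ/√(L²−r²sin²θ) = +0.82098 rad/s.
V_P = V_A + ω_rod × AP, with AP = 0.1793 m along the rod.
Components: V_Px = −rω sinθ − a·ω_rod·sinφ = -0.29688 m/s;  V_Py = rω cosθ + a·ω_rod·cosφ = -0.057986 m/s.
|V_P| = √(V_Px² + V_Py²) = 0.30249 m/s.

0.302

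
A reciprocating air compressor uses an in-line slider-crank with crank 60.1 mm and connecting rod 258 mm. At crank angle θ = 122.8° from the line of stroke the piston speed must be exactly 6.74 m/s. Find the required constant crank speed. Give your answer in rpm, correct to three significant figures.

For an in-line slider-crank, |v_piston| = rω|sinθ|·[1 + r cosθ/√(L² − r² sin²θ)].
With r = 0.0601 m, L = 0.258 m, θ = 122.8°: the bracketed kinematic factor |dx/dθ| = 0.044017 m.
ω = v/|dx/dθ| = 6.74/0.044017 = 153.12 rad/s.
N = 60ω/(2π) = 1462.2 rpm.

1460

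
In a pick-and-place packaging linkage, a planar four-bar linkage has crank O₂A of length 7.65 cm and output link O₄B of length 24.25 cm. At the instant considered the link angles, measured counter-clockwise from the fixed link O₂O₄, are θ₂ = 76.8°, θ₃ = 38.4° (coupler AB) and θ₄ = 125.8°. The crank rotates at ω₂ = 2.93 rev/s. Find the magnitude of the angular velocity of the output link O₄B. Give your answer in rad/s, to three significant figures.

ω₂ = 18.41 rad/s (from 2.93 rev/s).
Differentiating the loop-closure r₂e^{iθ₂}+r₃e^{iθ₃}=r₁+r₄e^{iθ₄} gives r₂ω₂e^{iθ₂}+r₃ω₃e^{iθ₃}=r₄ω₄e^{iθ₄}.
Eliminating the other unknown: ω₄ = r₂ω₂ sin(θ₂−θ₃) / [r₄ sin(θ₄−θ₃)].
Numerator sine = +0.62115; denominator sine = +0.99897.
Result = 0.0765·18.41·(+0.62115) / (0.2425·(+0.99897)) = +3.6111 rad/s; magnitude 3.6111 rad/s.

3.61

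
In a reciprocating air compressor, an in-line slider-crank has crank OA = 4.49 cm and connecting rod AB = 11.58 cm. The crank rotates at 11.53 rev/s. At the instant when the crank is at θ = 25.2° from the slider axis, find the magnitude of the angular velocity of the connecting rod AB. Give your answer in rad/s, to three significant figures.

25.8

ω = 72.45 rad/s (converted from 11.53 rev/s).
The rod makes angle φ with the slider axis where L sinφ = r sinθ; differentiating, L cosφ·φ̇ = r ω cosθ.
L cosφ = √(L² − r² sin²θ) = 0.11421 m.
|ω_rod| = r ω |cosθ| / √(L² − r² sin²θ) = 0.0449·72.45·0.90483/0.11421 = 25.77 rad/s.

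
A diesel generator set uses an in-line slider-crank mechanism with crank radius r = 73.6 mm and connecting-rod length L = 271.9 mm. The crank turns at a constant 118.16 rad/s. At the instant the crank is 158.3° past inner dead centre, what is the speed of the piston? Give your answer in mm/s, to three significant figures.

ω = 118.2 rad/s
For an in-line slider-crank, x = r cosθ + √(L² − r² sin²θ), so v = −rω sinθ·[1 + r cosθ/√(L² − r² sin²θ)].
With r = 0.0736 m, L = 0.2719 m, θ = 158.3°: √(L² − r² sin²θ) = 0.27053 m.
v = −0.0736·118.2·0.36975·[1 + 0.0736·-0.92913/0.27053] = -2.4027 m/s.
|v| = 2.4027 m/s = 2402.7 mm/s.

2400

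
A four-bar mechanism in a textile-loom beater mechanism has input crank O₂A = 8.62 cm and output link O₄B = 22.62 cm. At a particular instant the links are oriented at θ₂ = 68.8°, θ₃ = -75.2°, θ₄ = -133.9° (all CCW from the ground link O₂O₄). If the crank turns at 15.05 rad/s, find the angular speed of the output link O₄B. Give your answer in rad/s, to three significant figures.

3.95

ω₂ = 15.05 rad/s
Differentiating the loop-closure r₂e^{iθ₂}+r₃e^{iθ₃}=r₁+r₄e^{iθ₄} gives r₂ω₂e^{iθ₂}+r₃ω₃e^{iθ₃}=r₄ω₄e^{iθ₄}.
Eliminating the other unknown: ω₄ = r₂ω₂ sin(θ₂−θ₃) / [r₄ sin(θ₄−θ₃)].
Numerator sine = +0.58779; denominator sine = -0.85446.
Result = 0.0862·15.05·(+0.58779) / (0.2262·(-0.85446)) = -3.9453 rad/s; magnitude 3.9453 rad/s.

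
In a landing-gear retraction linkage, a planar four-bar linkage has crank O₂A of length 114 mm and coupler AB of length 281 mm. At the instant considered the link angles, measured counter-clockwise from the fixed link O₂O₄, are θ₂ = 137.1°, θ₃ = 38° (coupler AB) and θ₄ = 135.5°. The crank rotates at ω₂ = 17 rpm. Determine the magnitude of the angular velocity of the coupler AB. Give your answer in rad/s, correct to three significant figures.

0.0203

ω₂ = 1.78 rad/s (from 17 rpm).
Differentiating the loop-closure r₂e^{iθ₂}+r₃e^{iθ₃}=r₁+r₄e^{iθ₄} gives r₂ω₂e^{iθ₂}+r₃ω₃e^{iθ₃}=r₄ω₄e^{iθ₄}.
Eliminating the other unknown: ω₃ = r₂ω₂ sin(θ₄−θ₂) / [r₃ sin(θ₃−θ₄)].
Numerator sine = -0.02792; denominator sine = -0.99144.
Result = 0.114·1.78·(-0.02792) / (0.281·(-0.99144)) = +0.02034 rad/s; magnitude 0.02034 rad/s.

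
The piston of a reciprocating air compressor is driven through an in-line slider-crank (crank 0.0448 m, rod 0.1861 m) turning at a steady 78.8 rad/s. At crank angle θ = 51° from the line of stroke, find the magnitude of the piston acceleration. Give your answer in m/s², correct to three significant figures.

162

ω = 78.8 rad/s
x(θ) = r cosθ + √(L² − r² sin²θ); with ω constant, a = ω²·d²x/dθ².
d²x/dθ² = −r cosθ − r²(cos2θ)/√u − r⁴ sin²2θ/(4u^{3/2}),  u = L² − r² sin²θ = 0.033421 m².
Substituting r = 0.0448 m, L = 0.1861 m, θ = 51°: d²x/dθ² = -0.026069 m.
a = ω²·d²x/dθ² = (78.8)²·(-0.026069) = -161.87 m/s²;  |a| = 161.87 m/s².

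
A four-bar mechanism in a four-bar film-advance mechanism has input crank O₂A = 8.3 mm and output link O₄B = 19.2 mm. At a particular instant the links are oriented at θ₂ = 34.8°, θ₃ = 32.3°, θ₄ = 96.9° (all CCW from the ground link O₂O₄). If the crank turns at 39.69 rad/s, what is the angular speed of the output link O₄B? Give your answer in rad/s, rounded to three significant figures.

ω₂ = 39.69 rad/s
Differentiating the loop-closure r₂e^{iθ₂}+r₃e^{iθ₃}=r₁+r₄e^{iθ₄} gives r₂ω₂e^{iθ₂}+r₃ω₃e^{iθ₃}=r₄ω₄e^{iθ₄}.
Eliminating the other unknown: ω₄ = r₂ω₂ sin(θ₂−θ₃) / [r₄ sin(θ₄−θ₃)].
Numerator sine = +0.04362; denominator sine = +0.90334.
Result = 0.0083·39.69·(+0.04362) / (0.0192·(+0.90334)) = +0.82849 rad/s; magnitude 0.82849 rad/s.

0.828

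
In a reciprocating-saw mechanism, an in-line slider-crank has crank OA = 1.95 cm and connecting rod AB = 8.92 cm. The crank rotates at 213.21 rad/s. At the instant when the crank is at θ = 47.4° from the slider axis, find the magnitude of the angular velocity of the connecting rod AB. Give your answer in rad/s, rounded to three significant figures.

32.0

ω = 213.2 rad/s
The rod makes angle φ with the slider axis where L sinφ = r sinθ; differentiating, L cosφ·φ̇ = r ω cosθ.
L cosφ = √(L² − r² sin²θ) = 0.088038 m.
|ω_rod| = r ω |cosθ| / √(L² − r² sin²θ) = 0.0195·213.2·0.67688/0.088038 = 31.966 rad/s.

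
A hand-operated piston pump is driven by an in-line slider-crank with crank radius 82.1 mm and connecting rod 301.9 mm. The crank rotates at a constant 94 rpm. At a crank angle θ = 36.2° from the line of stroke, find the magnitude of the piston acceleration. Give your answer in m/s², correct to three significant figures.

7.12

ω = 2π·94/60 = 9.844 rad/s
x(θ) = r cosθ + √(L² − r² sin²θ); with ω constant, a = ω²·d²x/dθ².
d²x/dθ² = −r cosθ − r²(cos2θ)/√u − r⁴ sin²2θ/(4u^{3/2}),  u = L² − r² sin²θ = 0.0887925 m².
Substituting r = 0.0821 m, L = 0.3019 m, θ = 36.2°: d²x/dθ² = -0.073481 m.
a = ω²·d²x/dθ² = (9.844)²·(-0.073481) = -7.1201 m/s²;  |a| = 7.1201 m/s².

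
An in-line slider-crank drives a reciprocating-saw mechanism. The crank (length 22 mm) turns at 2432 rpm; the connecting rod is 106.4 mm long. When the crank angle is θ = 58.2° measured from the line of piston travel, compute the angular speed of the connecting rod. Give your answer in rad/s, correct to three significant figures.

ω = 254.7 rad/s (converted from 2432 rpm).
The rod makes angle φ with the slider axis where L sinφ = r sinθ; differentiating, L cosφ·φ̇ = r ω cosθ.
L cosφ = √(L² − r² sin²θ) = 0.10474 m.
|ω_rod| = r ω |cosθ| / √(L² − r² sin²θ) = 0.022·254.7·0.52696/0.10474 = 28.188 rad/s.

28.2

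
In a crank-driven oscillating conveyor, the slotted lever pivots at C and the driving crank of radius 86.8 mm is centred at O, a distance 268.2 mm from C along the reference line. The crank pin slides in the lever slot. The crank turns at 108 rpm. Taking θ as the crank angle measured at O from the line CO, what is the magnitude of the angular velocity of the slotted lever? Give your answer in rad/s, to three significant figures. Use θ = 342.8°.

ω = 11.31 rad/s (from 108 rpm).
Crank pin A relative to C: A = (d + r cosθ, r sinθ); lever angle φ = atan2(r sinθ, d + r cosθ).
Differentiating tanφ: φ̇ = rω(d cosθ + r)/(d² + r² + 2dr cosθ).
d² + r² + 2dr cosθ = |CA|² = 0.123943 m²;  d cosθ + r = +0.34301 m.
|ω_lever| = |0.0868·11.31·+0.34301| / 0.123943 = 2.7168 rad/s.

2.72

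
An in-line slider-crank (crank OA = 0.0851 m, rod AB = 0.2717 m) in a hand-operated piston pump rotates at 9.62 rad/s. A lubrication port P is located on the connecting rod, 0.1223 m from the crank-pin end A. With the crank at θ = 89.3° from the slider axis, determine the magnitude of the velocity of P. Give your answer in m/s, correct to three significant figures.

ω = 9.62 rad/s.  Crank-pin speed |V_A| = rω = 0.81866 m/s, perpendicular to OA.
Rod angle: sinφ = −(r/L) sinθ ⇒ φ = -18.252°; ω_rod = −rω cosθ/√(L²−r²sin²θ) = -0.038761 rad/s.
V_P = V_A + ω_rod × AP, with AP = 0.1223 m along the rod.
Components: V_Px = −rω sinθ − a·ω_rod·sinφ = -0.82009 m/s;  V_Py = rω cosθ + a·ω_rod·cosφ = +0.0054996 m/s.
|V_P| = √(V_Px² + V_Py²) = 0.8201 m/s.

0.820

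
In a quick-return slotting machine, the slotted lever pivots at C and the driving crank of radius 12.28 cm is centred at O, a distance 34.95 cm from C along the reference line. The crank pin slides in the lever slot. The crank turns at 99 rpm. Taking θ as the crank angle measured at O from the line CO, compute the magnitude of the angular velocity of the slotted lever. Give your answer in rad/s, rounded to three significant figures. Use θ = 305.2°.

2.21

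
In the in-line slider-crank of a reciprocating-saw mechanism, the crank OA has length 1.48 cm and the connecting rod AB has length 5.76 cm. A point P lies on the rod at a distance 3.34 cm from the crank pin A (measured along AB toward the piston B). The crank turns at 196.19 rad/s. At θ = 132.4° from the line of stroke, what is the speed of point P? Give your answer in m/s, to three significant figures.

ω = 196.2 rad/s.  Crank-pin speed |V_A| = rω = 2.9036 m/s, perpendicular to OA.
Rod angle: sinφ = −(r/L) sinθ ⇒ φ = -10.938°; ω_rod = −rω cosθ/√(L²−r²sin²θ) = +34.62 rad/s.
V_P = V_A + ω_rod × AP, with AP = 0.0334 m along the rod.
Components: V_Px = −rω sinθ − a·ω_rod·sinφ = -1.9248 m/s;  V_Py = rω cosθ + a·ω_rod·cosφ = -0.8226 m/s.
|V_P| = √(V_Px² + V_Py²) = 2.0932 m/s.

2.09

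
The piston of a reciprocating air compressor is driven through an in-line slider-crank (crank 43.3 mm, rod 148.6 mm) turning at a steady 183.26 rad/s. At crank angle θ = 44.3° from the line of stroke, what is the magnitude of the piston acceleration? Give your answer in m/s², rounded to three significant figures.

1060

ω = 183.3 rad/s
x(θ) = r cosθ + √(L² − r² sin²θ); with ω constant, a = ω²·d²x/dθ².
d²x/dθ² = −r cosθ − r²(cos2θ)/√u − r⁴ sin²2θ/(4u^{3/2}),  u = L² − r² sin²θ = 0.0211674 m².
Substituting r = 0.0433 m, L = 0.1486 m, θ = 44.3°: d²x/dθ² = -0.03159 m.
a = ω²·d²x/dθ² = (183.3)²·(-0.03159) = -1060.9 m/s²;  |a| = 1060.9 m/s².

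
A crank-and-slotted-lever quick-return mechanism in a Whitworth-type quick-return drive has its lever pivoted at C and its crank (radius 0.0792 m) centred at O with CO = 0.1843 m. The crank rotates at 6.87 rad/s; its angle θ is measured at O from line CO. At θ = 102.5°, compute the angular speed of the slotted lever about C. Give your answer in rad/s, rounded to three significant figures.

0.631

ω = 6.87 rad/s
Crank pin A relative to C: A = (d + r cosθ, r sinθ); lever angle φ = atan2(r sinθ, d + r cosθ).
Differentiating tanφ: φ̇ = rω(d cosθ + r)/(d² + r² + 2dr cosθ).
d² + r² + 2dr cosθ = |CA|² = 0.0339206 m²;  d cosθ + r = +0.03931 m.
|ω_lever| = |0.0792·6.87·+0.03931| / 0.0339206 = 0.63056 rad/s.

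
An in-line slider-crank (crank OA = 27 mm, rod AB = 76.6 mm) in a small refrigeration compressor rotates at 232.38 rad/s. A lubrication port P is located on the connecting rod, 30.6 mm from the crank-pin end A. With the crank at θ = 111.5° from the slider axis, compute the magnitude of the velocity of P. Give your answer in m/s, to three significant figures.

ω = 232.4 rad/s.  Crank-pin speed |V_A| = rω = 6.2743 m/s, perpendicular to OA.
Rod angle: sinφ = −(r/L) sinθ ⇒ φ = -19.145°; ω_rod = −rω cosθ/√(L²−r²sin²θ) = +31.777 rad/s.
V_P = V_A + ω_rod × AP, with AP = 0.0306 m along the rod.
Components: V_Px = −rω sinθ − a·ω_rod·sinφ = -5.5188 m/s;  V_Py = rω cosθ + a·ω_rod·cosφ = -1.3809 m/s.
|V_P| = √(V_Px² + V_Py²) = 5.6889 m/s.

5.69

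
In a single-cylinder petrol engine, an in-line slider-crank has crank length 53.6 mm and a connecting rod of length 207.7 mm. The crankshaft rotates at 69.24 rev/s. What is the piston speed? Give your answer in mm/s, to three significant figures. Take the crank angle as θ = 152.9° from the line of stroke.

8170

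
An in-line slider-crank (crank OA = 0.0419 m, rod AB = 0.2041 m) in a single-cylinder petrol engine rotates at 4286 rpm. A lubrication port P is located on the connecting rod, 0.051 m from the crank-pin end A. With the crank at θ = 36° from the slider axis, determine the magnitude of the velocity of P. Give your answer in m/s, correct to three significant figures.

16.2

ω = 448.8 rad/s.  Crank-pin speed |V_A| = rω = 18.806 m/s, perpendicular to OA.
Rod angle: sinφ = −(r/L) sinθ ⇒ φ = -6.931°; ω_rod = −rω cosθ/√(L²−r²sin²θ) = -75.092 rad/s.
V_P = V_A + ω_rod × AP, with AP = 0.051 m along the rod.
Components: V_Px = −rω sinθ − a·ω_rod·sinφ = -11.516 m/s;  V_Py = rω cosθ + a·ω_rod·cosφ = +11.413 m/s.
|V_P| = √(V_Px² + V_Py²) = 16.213 m/s.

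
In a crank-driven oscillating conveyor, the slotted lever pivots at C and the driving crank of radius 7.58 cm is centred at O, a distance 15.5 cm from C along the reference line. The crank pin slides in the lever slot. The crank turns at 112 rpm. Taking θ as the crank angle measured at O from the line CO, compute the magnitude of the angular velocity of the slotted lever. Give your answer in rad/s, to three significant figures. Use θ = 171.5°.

ω = 11.73 rad/s (from 112 rpm).
Crank pin A relative to C: A = (d + r cosθ, r sinθ); lever angle φ = atan2(r sinθ, d + r cosθ).
Differentiating tanφ: φ̇ = rω(d cosθ + r)/(d² + r² + 2dr cosθ).
d² + r² + 2dr cosθ = |CA|² = 0.00653075 m²;  d cosθ + r = -0.077497 m.
|ω_lever| = |0.0758·11.73·-0.077497| / 0.00653075 = 10.55 rad/s.

10.5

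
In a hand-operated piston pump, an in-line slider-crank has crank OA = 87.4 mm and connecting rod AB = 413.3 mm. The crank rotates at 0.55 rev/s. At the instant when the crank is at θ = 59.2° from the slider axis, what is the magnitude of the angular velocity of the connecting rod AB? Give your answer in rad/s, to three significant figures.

ω = 3.456 rad/s (converted from 0.55 rev/s).
The rod makes angle φ with the slider axis where L sinφ = r sinθ; differentiating, L cosφ·φ̇ = r ω cosθ.
L cosφ = √(L² − r² sin²θ) = 0.40642 m.
|ω_rod| = r ω |cosθ| / √(L² − r² sin²θ) = 0.0874·3.456·0.51204/0.40642 = 0.38052 rad/s.

0.381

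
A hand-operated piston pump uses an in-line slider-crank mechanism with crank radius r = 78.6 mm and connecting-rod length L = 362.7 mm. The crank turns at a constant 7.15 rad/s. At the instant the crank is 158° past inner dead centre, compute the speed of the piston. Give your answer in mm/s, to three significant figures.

ω = 7.15 rad/s
For an in-line slider-crank, x = r cosθ + √(L² − r² sin²θ), so v = −rω sinθ·[1 + r cosθ/√(L² − r² sin²θ)].
With r = 0.0786 m, L = 0.3627 m, θ = 158°: √(L² − r² sin²θ) = 0.3615 m.
v = −0.0786·7.15·0.37461·[1 + 0.0786·-0.92718/0.3615] = -0.16808 m/s.
|v| = 0.16808 m/s = 168.08 mm/s.

168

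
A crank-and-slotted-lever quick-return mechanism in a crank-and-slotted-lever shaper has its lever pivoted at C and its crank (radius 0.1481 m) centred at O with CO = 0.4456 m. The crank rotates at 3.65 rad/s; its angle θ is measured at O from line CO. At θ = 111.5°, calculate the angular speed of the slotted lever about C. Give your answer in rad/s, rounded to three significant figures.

0.0478

ω = 3.65 rad/s
Crank pin A relative to C: A = (d + r cosθ, r sinθ); lever angle φ = atan2(r sinθ, d + r cosθ).
Differentiating tanφ: φ̇ = rω(d cosθ + r)/(d² + r² + 2dr cosθ).
d² + r² + 2dr cosθ = |CA|² = 0.17212 m²;  d cosθ + r = -0.015213 m.
|ω_lever| = |0.1481·3.65·-0.015213| / 0.17212 = 0.047778 rad/s.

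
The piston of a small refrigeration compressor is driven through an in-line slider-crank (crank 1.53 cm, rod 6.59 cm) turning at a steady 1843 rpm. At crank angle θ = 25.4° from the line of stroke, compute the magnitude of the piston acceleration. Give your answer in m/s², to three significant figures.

ω = 2π·1843/60 = 193 rad/s
x(θ) = r cosθ + √(L² − r² sin²θ); with ω constant, a = ω²·d²x/dθ².
d²x/dθ² = −r cosθ − r²(cos2θ)/√u − r⁴ sin²2θ/(4u^{3/2}),  u = L² − r² sin²θ = 0.00429974 m².
Substituting r = 0.0153 m, L = 0.0659 m, θ = 25.4°: d²x/dθ² = -0.016107 m.
a = ω²·d²x/dθ² = (193)²·(-0.016107) = -599.94 m/s²;  |a| = 599.94 m/s².

600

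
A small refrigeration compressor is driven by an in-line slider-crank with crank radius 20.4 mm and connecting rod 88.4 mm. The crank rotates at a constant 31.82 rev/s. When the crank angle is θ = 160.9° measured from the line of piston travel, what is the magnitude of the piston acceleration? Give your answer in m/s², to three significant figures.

ω = 2π·31.8 = 199.9 rad/s
x(θ) = r cosθ + √(L² − r² sin²θ); with ω constant, a = ω²·d²x/dθ².
d²x/dθ² = −r cosθ − r²(cos2θ)/√u − r⁴ sin²2θ/(4u^{3/2}),  u = L² − r² sin²θ = 0.00777 m².
Substituting r = 0.0204 m, L = 0.0884 m, θ = 160.9°: d²x/dθ² = +0.015543 m.
a = ω²·d²x/dθ² = (199.9)²·(+0.015543) = +621.28 m/s²;  |a| = 621.28 m/s².

621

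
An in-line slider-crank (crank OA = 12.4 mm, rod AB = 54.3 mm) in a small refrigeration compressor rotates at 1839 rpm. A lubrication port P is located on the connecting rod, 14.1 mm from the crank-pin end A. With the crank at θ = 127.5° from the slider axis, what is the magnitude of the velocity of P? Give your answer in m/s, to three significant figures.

2.12

ω = 192.6 rad/s.  Crank-pin speed |V_A| = rω = 2.388 m/s, perpendicular to OA.
Rod angle: sinφ = −(r/L) sinθ ⇒ φ = -10.438°; ω_rod = −rω cosθ/√(L²−r²sin²θ) = +27.222 rad/s.
V_P = V_A + ω_rod × AP, with AP = 0.0141 m along the rod.
Components: V_Px = −rω sinθ − a·ω_rod·sinφ = -1.825 m/s;  V_Py = rω cosθ + a·ω_rod·cosφ = -1.0762 m/s.
|V_P| = √(V_Px² + V_Py²) = 2.1187 m/s.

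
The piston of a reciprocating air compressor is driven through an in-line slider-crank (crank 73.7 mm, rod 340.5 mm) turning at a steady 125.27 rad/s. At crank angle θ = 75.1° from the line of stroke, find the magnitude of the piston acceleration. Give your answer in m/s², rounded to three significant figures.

ω = 125.3 rad/s
x(θ) = r cosθ + √(L² − r² sin²θ); with ω constant, a = ω²·d²x/dθ².
d²x/dθ² = −r cosθ − r²(cos2θ)/√u − r⁴ sin²2θ/(4u^{3/2}),  u = L² − r² sin²θ = 0.110868 m².
Substituting r = 0.0737 m, L = 0.3405 m, θ = 75.1°: d²x/dθ² = -0.0048442 m.
a = ω²·d²x/dθ² = (125.3)²·(-0.0048442) = -76.018 m/s²;  |a| = 76.018 m/s².

76.0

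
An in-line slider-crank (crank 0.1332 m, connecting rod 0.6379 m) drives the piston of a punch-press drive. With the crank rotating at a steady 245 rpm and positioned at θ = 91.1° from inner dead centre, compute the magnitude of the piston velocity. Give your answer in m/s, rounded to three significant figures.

3.40

ω = 2π·245/60 = 25.66 rad/s
For an in-line slider-crank, x = r cosθ + √(L² − r² sin²θ), so v = −rω sinθ·[1 + r cosθ/√(L² − r² sin²θ)].
With r = 0.1332 m, L = 0.6379 m, θ = 91.1°: √(L² − r² sin²θ) = 0.62384 m.
v = −0.1332·25.66·0.99982·[1 + 0.1332·-0.01920/0.62384] = -3.4028 m/s.
|v| = 3.4028 m/s.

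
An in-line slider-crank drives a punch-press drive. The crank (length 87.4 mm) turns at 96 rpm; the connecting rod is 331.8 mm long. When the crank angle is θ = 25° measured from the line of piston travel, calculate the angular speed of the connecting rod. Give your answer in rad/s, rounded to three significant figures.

ω = 10.05 rad/s (converted from 96 rpm).
The rod makes angle φ with the slider axis where L sinφ = r sinθ; differentiating, L cosφ·φ̇ = r ω cosθ.
L cosφ = √(L² − r² sin²θ) = 0.32974 m.
|ω_rod| = r ω |cosθ| / √(L² − r² sin²θ) = 0.0874·10.05·0.90631/0.32974 = 2.415 rad/s.

2.42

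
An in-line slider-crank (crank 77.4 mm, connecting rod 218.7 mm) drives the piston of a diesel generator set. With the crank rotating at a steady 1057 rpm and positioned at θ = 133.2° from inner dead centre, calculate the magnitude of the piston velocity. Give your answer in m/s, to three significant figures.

ω = 2π·1057/60 = 110.7 rad/s
For an in-line slider-crank, x = r cosθ + √(L² − r² sin²θ), so v = −rω sinθ·[1 + r cosθ/√(L² − r² sin²θ)].
With r = 0.0774 m, L = 0.2187 m, θ = 133.2°: √(L² − r² sin²θ) = 0.2113 m.
v = −0.0774·110.7·0.72897·[1 + 0.0774·-0.68455/0.2113] = -4.6793 m/s.
|v| = 4.6793 m/s.

4.68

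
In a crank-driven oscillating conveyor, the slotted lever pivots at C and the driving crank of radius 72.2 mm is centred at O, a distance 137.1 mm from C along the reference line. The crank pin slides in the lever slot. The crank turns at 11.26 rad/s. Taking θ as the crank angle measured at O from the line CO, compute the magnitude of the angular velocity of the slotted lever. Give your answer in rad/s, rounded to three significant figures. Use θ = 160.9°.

8.79

ω = 11.26 rad/s
Crank pin A relative to C: A = (d + r cosθ, r sinθ); lever angle φ = atan2(r sinθ, d + r cosθ).
Differentiating tanφ: φ̇ = rω(d cosθ + r)/(d² + r² + 2dr cosθ).
d² + r² + 2dr cosθ = |CA|² = 0.00530187 m²;  d cosθ + r = -0.057352 m.
|ω_lever| = |0.0722·11.26·-0.057352| / 0.00530187 = 8.7943 rad/s.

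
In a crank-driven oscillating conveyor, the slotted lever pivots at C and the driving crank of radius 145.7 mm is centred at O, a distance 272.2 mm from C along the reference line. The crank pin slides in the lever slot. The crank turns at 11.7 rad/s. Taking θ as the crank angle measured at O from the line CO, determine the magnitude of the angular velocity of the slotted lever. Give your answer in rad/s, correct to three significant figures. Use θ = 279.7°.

ω = 11.7 rad/s
Crank pin A relative to C: A = (d + r cosθ, r sinθ); lever angle φ = atan2(r sinθ, d + r cosθ).
Differentiating tanφ: φ̇ = rω(d cosθ + r)/(d² + r² + 2dr cosθ).
d² + r² + 2dr cosθ = |CA|² = 0.108686 m²;  d cosθ + r = +0.19156 m.
|ω_lever| = |0.1457·11.7·+0.19156| / 0.108686 = 3.0046 rad/s.

3.00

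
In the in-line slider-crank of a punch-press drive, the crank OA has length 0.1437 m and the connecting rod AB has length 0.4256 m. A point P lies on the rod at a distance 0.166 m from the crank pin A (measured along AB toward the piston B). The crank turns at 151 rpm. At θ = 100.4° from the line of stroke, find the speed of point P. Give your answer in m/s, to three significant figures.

2.19

ω = 15.81 rad/s.  Crank-pin speed |V_A| = rω = 2.2723 m/s, perpendicular to OA.
Rod angle: sinφ = −(r/L) sinθ ⇒ φ = -19.396°; ω_rod = −rω cosθ/√(L²−r²sin²θ) = +1.0218 rad/s.
V_P = V_A + ω_rod × AP, with AP = 0.166 m along the rod.
Components: V_Px = −rω sinθ − a·ω_rod·sinφ = -2.1786 m/s;  V_Py = rω cosθ + a·ω_rod·cosφ = -0.2502 m/s.
|V_P| = √(V_Px² + V_Py²) = 2.1929 m/s.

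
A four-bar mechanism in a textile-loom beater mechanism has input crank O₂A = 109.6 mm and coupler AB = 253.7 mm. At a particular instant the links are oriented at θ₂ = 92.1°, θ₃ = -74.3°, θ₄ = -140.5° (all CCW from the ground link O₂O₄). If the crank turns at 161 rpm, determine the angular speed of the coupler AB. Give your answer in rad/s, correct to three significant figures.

ω₂ = 16.86 rad/s (from 161 rpm).
Differentiating the loop-closure r₂e^{iθ₂}+r₃e^{iθ₃}=r₁+r₄e^{iθ₄} gives r₂ω₂e^{iθ₂}+r₃ω₃e^{iθ₃}=r₄ω₄e^{iθ₄}.
Eliminating the other unknown: ω₃ = r₂ω₂ sin(θ₄−θ₂) / [r₃ sin(θ₃−θ₄)].
Numerator sine = +0.79441; denominator sine = +0.91496.
Result = 0.1096·16.86·(+0.79441) / (0.2537·(+0.91496)) = +6.324 rad/s; magnitude 6.324 rad/s.

6.32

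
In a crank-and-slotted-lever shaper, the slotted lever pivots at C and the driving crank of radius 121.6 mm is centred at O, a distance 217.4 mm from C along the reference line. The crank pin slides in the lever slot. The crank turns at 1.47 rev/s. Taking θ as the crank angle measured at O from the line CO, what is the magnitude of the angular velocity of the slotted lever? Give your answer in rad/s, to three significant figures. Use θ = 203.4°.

ω = 9.236 rad/s (from 1.47 rev/s).
Crank pin A relative to C: A = (d + r cosθ, r sinθ); lever angle φ = atan2(r sinθ, d + r cosθ).
Differentiating tanφ: φ̇ = rω(d cosθ + r)/(d² + r² + 2dr cosθ).
d² + r² + 2dr cosθ = |CA|² = 0.0135261 m²;  d cosθ + r = -0.07792 m.
|ω_lever| = |0.1216·9.236·-0.07792| / 0.0135261 = 6.47 rad/s.

6.47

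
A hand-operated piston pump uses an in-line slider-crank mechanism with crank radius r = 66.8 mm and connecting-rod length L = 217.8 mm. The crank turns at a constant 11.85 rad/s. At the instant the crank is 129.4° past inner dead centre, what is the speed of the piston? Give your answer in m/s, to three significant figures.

0.489

ω = 11.85 rad/s
For an in-line slider-crank, x = r cosθ + √(L² − r² sin²θ), so v = −rω sinθ·[1 + r cosθ/√(L² − r² sin²θ)].
With r = 0.0668 m, L = 0.2178 m, θ = 129.4°: √(L² − r² sin²θ) = 0.21159 m.
v = −0.0668·11.85·0.77273·[1 + 0.0668·-0.63473/0.21159] = -0.48911 m/s.
|v| = 0.48911 m/s.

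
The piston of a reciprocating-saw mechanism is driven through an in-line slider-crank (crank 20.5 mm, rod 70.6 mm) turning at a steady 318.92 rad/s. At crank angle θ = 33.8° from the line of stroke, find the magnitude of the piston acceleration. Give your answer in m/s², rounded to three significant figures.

ω = 318.9 rad/s
x(θ) = r cosθ + √(L² − r² sin²θ); with ω constant, a = ω²·d²x/dθ².
d²x/dθ² = −r cosθ − r²(cos2θ)/√u − r⁴ sin²2θ/(4u^{3/2}),  u = L² − r² sin²θ = 0.00485431 m².
Substituting r = 0.0205 m, L = 0.0706 m, θ = 33.8°: d²x/dθ² = -0.019445 m.
a = ω²·d²x/dθ² = (318.9)²·(-0.019445) = -1977.8 m/s²;  |a| = 1977.8 m/s².

1980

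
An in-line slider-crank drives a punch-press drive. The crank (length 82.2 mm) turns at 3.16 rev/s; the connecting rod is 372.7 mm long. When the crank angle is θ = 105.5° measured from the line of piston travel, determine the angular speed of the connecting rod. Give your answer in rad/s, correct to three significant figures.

ω = 19.85 rad/s (converted from 3.16 rev/s).
The rod makes angle φ with the slider axis where L sinφ = r sinθ; differentiating, L cosφ·φ̇ = r ω cosθ.
L cosφ = √(L² − r² sin²θ) = 0.36419 m.
|ω_rod| = r ω |cosθ| / √(L² − r² sin²θ) = 0.0822·19.85·0.26724/0.36419 = 1.1976 rad/s.

1.20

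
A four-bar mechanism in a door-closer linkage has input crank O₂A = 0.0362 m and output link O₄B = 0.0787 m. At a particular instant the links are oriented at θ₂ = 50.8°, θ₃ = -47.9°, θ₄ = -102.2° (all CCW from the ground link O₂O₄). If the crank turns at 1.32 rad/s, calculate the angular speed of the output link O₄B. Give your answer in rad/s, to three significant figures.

0.739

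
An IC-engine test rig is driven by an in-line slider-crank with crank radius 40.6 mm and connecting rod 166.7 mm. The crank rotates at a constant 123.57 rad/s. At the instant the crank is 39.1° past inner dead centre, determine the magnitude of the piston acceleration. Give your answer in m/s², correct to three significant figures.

515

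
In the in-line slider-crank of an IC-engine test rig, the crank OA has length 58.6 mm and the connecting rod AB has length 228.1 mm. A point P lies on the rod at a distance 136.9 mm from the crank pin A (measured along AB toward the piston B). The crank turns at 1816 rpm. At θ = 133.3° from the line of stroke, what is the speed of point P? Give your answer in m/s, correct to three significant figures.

7.86

ω = 190.2 rad/s.  Crank-pin speed |V_A| = rω = 11.144 m/s, perpendicular to OA.
Rod angle: sinφ = −(r/L) sinθ ⇒ φ = -10.776°; ω_rod = −rω cosθ/√(L²−r²sin²θ) = +34.108 rad/s.
V_P = V_A + ω_rod × AP, with AP = 0.1369 m along the rod.
Components: V_Px = −rω sinθ − a·ω_rod·sinφ = -7.2373 m/s;  V_Py = rω cosθ + a·ω_rod·cosφ = -3.0558 m/s.
|V_P| = √(V_Px² + V_Py²) = 7.856 m/s.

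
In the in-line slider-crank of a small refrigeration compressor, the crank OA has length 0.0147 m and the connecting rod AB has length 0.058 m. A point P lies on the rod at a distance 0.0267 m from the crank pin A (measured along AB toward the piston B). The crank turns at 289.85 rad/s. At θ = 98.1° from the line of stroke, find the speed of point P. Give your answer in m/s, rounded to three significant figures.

4.16

ω = 289.9 rad/s.  Crank-pin speed |V_A| = rω = 4.2608 m/s, perpendicular to OA.
Rod angle: sinφ = −(r/L) sinθ ⇒ φ = -14.532°; ω_rod = −rω cosθ/√(L²−r²sin²θ) = +10.693 rad/s.
V_P = V_A + ω_rod × AP, with AP = 0.0267 m along the rod.
Components: V_Px = −rω sinθ − a·ω_rod·sinφ = -4.1466 m/s;  V_Py = rω cosθ + a·ω_rod·cosφ = -0.32398 m/s.
|V_P| = √(V_Px² + V_Py²) = 4.1593 m/s.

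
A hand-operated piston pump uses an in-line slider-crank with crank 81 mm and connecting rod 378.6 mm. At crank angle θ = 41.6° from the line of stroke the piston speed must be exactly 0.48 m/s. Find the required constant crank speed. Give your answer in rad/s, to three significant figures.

7.68

For an in-line slider-crank, |v_piston| = rω|sinθ|·[1 + r cosθ/√(L² − r² sin²θ)].
With r = 0.081 m, L = 0.3786 m, θ = 41.6°: the bracketed kinematic factor |dx/dθ| = 0.06247 m.
ω = v/|dx/dθ| = 0.48/0.06247 = 7.6837 rad/s.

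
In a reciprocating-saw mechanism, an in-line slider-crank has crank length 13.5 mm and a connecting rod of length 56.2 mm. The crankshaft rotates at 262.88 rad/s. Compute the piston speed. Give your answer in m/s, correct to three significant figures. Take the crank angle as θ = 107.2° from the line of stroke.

3.14

ω = 262.9 rad/s
For an in-line slider-crank, x = r cosθ + √(L² − r² sin²θ), so v = −rω sinθ·[1 + r cosθ/√(L² − r² sin²θ)].
With r = 0.0135 m, L = 0.0562 m, θ = 107.2°: √(L² − r² sin²θ) = 0.0547 m.
v = −0.0135·262.9·0.95528·[1 + 0.0135·-0.29571/0.0547] = -3.1428 m/s.
|v| = 3.1428 m/s.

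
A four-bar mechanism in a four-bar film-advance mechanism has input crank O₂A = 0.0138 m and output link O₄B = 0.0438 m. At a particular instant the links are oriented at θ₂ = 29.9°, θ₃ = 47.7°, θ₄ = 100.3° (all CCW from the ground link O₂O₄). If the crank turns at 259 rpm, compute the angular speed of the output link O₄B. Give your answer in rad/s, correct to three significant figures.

3.29

ω₂ = 27.12 rad/s (from 259 rpm).
Differentiating the loop-closure r₂e^{iθ₂}+r₃e^{iθ₃}=r₁+r₄e^{iθ₄} gives r₂ω₂e^{iθ₂}+r₃ω₃e^{iθ₃}=r₄ω₄e^{iθ₄}.
Eliminating the other unknown: ω₄ = r₂ω₂ sin(θ₂−θ₃) / [r₄ sin(θ₄−θ₃)].
Numerator sine = -0.30570; denominator sine = +0.79441.
Result = 0.0138·27.12·(-0.30570) / (0.0438·(+0.79441)) = -3.2883 rad/s; magnitude 3.2883 rad/s.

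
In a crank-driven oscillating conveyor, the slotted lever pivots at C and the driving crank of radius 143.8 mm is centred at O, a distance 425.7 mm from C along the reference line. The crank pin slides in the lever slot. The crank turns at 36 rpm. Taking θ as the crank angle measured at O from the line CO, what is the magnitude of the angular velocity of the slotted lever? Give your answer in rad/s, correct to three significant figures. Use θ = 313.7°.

0.829

ω = 3.77 rad/s (from 36 rpm).
Crank pin A relative to C: A = (d + r cosθ, r sinθ); lever angle φ = atan2(r sinθ, d + r cosθ).
Differentiating tanφ: φ̇ = rω(d cosθ + r)/(d² + r² + 2dr cosθ).
d² + r² + 2dr cosθ = |CA|² = 0.286485 m²;  d cosθ + r = +0.43791 m.
|ω_lever| = |0.1438·3.77·+0.43791| / 0.286485 = 0.82865 rad/s.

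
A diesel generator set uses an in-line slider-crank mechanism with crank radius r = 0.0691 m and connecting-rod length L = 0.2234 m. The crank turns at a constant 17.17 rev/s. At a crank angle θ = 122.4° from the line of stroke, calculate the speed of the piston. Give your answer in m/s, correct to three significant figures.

5.21

ω = 2π·17.2 = 107.9 rad/s
For an in-line slider-crank, x = r cosθ + √(L² − r² sin²θ), so v = −rω sinθ·[1 + r cosθ/√(L² − r² sin²θ)].
With r = 0.0691 m, L = 0.2234 m, θ = 122.4°: √(L² − r² sin²θ) = 0.21565 m.
v = −0.0691·107.9·0.84433·[1 + 0.0691·-0.53583/0.21565] = -5.2135 m/s.
|v| = 5.2135 m/s.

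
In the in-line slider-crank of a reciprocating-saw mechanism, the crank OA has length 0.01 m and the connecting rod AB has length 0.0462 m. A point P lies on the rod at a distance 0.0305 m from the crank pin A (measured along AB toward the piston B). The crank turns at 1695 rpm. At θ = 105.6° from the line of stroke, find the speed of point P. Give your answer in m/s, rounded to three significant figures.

ω = 177.5 rad/s.  Crank-pin speed |V_A| = rω = 1.775 m/s, perpendicular to OA.
Rod angle: sinφ = −(r/L) sinθ ⇒ φ = -12.033°; ω_rod = −rω cosθ/√(L²−r²sin²θ) = +10.564 rad/s.
V_P = V_A + ω_rod × AP, with AP = 0.0305 m along the rod.
Components: V_Px = −rω sinθ − a·ω_rod·sinφ = -1.6424 m/s;  V_Py = rω cosθ + a·ω_rod·cosφ = -0.16221 m/s.
|V_P| = √(V_Px² + V_Py²) = 1.6504 m/s.

1.65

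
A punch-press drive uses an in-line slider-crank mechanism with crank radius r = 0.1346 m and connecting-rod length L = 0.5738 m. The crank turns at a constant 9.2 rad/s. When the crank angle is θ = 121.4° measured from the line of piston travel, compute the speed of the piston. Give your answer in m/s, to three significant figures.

0.925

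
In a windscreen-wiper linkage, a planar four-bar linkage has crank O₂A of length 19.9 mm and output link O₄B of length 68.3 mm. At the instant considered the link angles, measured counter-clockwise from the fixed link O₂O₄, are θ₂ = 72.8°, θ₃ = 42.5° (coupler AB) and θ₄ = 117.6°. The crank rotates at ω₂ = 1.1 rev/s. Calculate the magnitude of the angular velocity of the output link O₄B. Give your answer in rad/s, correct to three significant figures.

ω₂ = 6.912 rad/s (from 1.1 rev/s).
Differentiating the loop-closure r₂e^{iθ₂}+r₃e^{iθ₃}=r₁+r₄e^{iθ₄} gives r₂ω₂e^{iθ₂}+r₃ω₃e^{iθ₃}=r₄ω₄e^{iθ₄}.
Eliminating the other unknown: ω₄ = r₂ω₂ sin(θ₂−θ₃) / [r₄ sin(θ₄−θ₃)].
Numerator sine = +0.50453; denominator sine = +0.96638.
Result = 0.0199·6.912·(+0.50453) / (0.0683·(+0.96638)) = +1.0513 rad/s; magnitude 1.0513 rad/s.

1.05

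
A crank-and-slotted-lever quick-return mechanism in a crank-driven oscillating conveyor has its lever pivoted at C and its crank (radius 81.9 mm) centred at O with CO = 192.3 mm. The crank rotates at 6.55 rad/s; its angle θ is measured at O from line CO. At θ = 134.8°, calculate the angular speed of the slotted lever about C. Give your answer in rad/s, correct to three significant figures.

1.34

ω = 6.55 rad/s
Crank pin A relative to C: A = (d + r cosθ, r sinθ); lever angle φ = atan2(r sinθ, d + r cosθ).
Differentiating tanφ: φ̇ = rω(d cosθ + r)/(d² + r² + 2dr cosθ).
d² + r² + 2dr cosθ = |CA|² = 0.0214918 m²;  d cosθ + r = -0.053601 m.
|ω_lever| = |0.0819·6.55·-0.053601| / 0.0214918 = 1.3379 rad/s.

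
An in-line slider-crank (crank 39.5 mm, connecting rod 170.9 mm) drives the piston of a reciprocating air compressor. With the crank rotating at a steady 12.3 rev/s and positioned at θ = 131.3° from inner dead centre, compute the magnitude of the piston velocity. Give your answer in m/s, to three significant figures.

1.94

ω = 2π·12.3 = 77.28 rad/s
For an in-line slider-crank, x = r cosθ + √(L² − r² sin²θ), so v = −rω sinθ·[1 + r cosθ/√(L² − r² sin²θ)].
With r = 0.0395 m, L = 0.1709 m, θ = 131.3°: √(L² − r² sin²θ) = 0.1683 m.
v = −0.0395·77.28·0.75126·[1 + 0.0395·-0.66000/0.1683] = -1.9381 m/s.
|v| = 1.9381 m/s.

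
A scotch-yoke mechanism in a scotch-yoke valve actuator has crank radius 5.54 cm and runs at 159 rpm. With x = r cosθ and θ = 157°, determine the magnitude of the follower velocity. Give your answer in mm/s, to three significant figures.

360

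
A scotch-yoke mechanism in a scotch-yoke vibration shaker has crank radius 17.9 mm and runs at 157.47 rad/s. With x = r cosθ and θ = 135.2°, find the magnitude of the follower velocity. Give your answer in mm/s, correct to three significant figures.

ω = 157.5 rad/s
x = r cosθ ⇒ ẋ = −rω sinθ.
|v| = rω|sinθ| = 0.0179·157.5·|sin 135.2°| = 1.9862 m/s = 1986.2 mm/s.

1990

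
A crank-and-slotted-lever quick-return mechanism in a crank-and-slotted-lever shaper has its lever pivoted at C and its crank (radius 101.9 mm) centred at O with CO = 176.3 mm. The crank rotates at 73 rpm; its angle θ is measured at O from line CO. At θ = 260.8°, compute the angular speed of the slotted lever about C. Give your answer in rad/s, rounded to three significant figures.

1.61

ω = 7.645 rad/s (from 73 rpm).
Crank pin A relative to C: A = (d + r cosθ, r sinθ); lever angle φ = atan2(r sinθ, d + r cosθ).
Differentiating tanφ: φ̇ = rω(d cosθ + r)/(d² + r² + 2dr cosθ).
d² + r² + 2dr cosθ = |CA|² = 0.0357208 m²;  d cosθ + r = +0.073713 m.
|ω_lever| = |0.1019·7.645·+0.073713| / 0.0357208 = 1.6075 rad/s.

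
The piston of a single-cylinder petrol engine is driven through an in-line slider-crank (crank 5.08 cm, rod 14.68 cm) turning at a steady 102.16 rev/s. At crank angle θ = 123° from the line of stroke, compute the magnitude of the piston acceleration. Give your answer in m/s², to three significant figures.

ω = 2π·102 = 641.9 rad/s
x(θ) = r cosθ + √(L² − r² sin²θ); with ω constant, a = ω²·d²x/dθ².
d²x/dθ² = −r cosθ − r²(cos2θ)/√u − r⁴ sin²2θ/(4u^{3/2}),  u = L² − r² sin²θ = 0.0197351 m².
Substituting r = 0.0508 m, L = 0.1468 m, θ = 123°: d²x/dθ² = +0.034638 m.
a = ω²·d²x/dθ² = (641.9)²·(+0.034638) = +14272 m/s²;  |a| = 14272 m/s².

14300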